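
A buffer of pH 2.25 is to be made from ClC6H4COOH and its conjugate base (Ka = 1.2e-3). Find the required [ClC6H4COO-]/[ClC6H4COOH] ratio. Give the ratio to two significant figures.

ratio = 0.21

pKa = -log(1.2 × 10^-3) = 2.921
pH = pKa + log(r) ⇒ log(r) = 2.25 − 2.921 = -0.671
r = [ClC6H4COO-]/[ClC6H4COOH] = 10^(-0.671) = 0.213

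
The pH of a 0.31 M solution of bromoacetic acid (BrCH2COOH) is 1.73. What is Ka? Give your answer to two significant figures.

Ka = 1.2 × 10^-3

[H+] = 10^(-1.73) = 1.86 × 10^-2 M
At equilibrium [HA] = 0.31 − 1.86 × 10^-2 = 2.91 × 10^-1 M
Ka = [H+][A-]/[HA] = (1.86 × 10^-2)² / 2.91 × 10^-1 = 1.2 × 10^-3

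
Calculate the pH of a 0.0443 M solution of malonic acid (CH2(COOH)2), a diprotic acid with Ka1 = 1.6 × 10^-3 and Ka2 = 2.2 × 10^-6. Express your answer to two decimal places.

Ka1 ≫ Ka2, so treat the first dissociation as the only significant source of H+.
Ka1 = x²/(0.0443 − x) = 1.6 × 10^-3
Solving the quadratic: x = (−Ka1 + √(Ka1² + 4·Ka1·C₀))/2 = 7.66 × 10^-3 M
pH = −log(7.66 × 10^-3) = 2.12

pH = 2.12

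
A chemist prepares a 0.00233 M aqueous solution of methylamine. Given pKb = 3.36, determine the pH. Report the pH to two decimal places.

CH3NH2 + H2O ⇌ CH3NH3+ + OH-
Kb = 10^(−3.36) = 4.37 × 10^-4
Kb = x²/(0.00233 − x) = 4.37 × 10^-4
x is not negligible relative to C₀; solve x² + 0.000437·x − 1.02e-06 = 0.
x = (−Kb + √(Kb² + 4·Kb·C₀))/2 = 8.14 × 10^-4 M
pOH = −log(8.14 × 10^-4) = 3.09; pH = 14.00 − 3.09 = 10.91

pH = 10.91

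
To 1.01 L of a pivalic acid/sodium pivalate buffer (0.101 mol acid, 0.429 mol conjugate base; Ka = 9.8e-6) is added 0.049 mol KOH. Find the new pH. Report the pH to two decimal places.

After neutralization: n((CH3)3CCOOH) = 0.052 mol, n((CH3)3CCOO-) = 0.478 mol.
pKa = −log(9.8 × 10^-6) = 5.009
Henderson–Hasselbalch with mole ratio 0.478/0.052: pH = 5.009 + (+0.963)

pH = 5.97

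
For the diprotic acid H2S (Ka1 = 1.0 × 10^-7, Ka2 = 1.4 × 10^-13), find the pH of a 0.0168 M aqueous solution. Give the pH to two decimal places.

Since Ka1 ≫ Ka2, the first ionization dominates [H+].
Ka1 = x²/(0.0168 − x) = 1.0 × 10^-7
x ≈ √(1.0 × 10^-7 × 0.0168) = 4.10 × 10^-5 M
pH = −log(4.10 × 10^-5) = 4.39

pH = 4.39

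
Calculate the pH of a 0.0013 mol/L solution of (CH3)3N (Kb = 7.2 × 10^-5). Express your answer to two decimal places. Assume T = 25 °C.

pH = 10.43

(CH3)3N + H2O ⇌ (CH3)3NH+ + OH-
From the ICE table, Kb = x²/(0.0013 − x) = 7.2 × 10^-5.
Here C₀/Kb ≈ 18.1, so the small-x approximation fails. Use the quadratic:
x = (−Kb + √(Kb² + 4·Kb·C₀))/2 = 2.72 × 10^-4 M
pOH = 3.57, so pH = 14.00 − pOH = 10.43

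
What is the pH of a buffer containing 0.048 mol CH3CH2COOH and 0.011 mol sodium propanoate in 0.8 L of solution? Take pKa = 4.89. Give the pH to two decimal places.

Using pH = pKa + log([base]/[acid]) with [base]/[acid] = 0.011/0.048:
pH = 4.89 + (-0.640) = 4.25

pH = 4.25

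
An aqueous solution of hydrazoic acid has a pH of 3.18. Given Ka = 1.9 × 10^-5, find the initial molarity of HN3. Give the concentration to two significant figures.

C₀ = 2.4 × 10^-2 M

[H+] = 10^(-3.18) = 6.61 × 10^-4 M = x
Ka = x²/(C₀ − x) ⇒ C₀ = x + x²/Ka
C₀ = 6.61 × 10^-4 + (6.61 × 10^-4)²/(1.9 × 10^-5) = 2.37 × 10^-2 M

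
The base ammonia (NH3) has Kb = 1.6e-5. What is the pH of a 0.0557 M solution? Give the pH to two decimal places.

pH = 10.97

NH3 + H2O ⇌ NH4+ + OH-
From the ICE table, Kb = [OH-]²/(0.0557 − [OH-]) = 1.6 × 10^-5.
Since Kb ≪ C₀, [OH-] ≈ √(Kb·C₀) = 9.44 × 10^-4 M.
([OH-]/C₀ = 1.7% < 5%, so the approximation holds.)
pOH = −log(9.44 × 10^-4) = 3.03; pH = 14.00 − 3.03 = 10.97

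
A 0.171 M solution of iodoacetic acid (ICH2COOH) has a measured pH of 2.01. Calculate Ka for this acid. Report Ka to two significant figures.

[H+] = 10^(-2.01) = 9.77 × 10^-3 M
At equilibrium [HA] = 0.171 − 9.77 × 10^-3 = 1.61 × 10^-1 M
Ka = [H+][A-]/[HA] = (9.77 × 10^-3)² / 1.61 × 10^-1 = 5.9 × 10^-4

Ka = 5.9 × 10^-4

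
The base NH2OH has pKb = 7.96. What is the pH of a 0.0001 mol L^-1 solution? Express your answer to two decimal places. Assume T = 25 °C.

pH = 8.02

NH2OH + H2O ⇌ NH3OH+ + OH-
Kb = 10^(−7.96) = 1.10 × 10^-8
Kb = x²/(0.0001 − x) = 1.10 × 10^-8
Assume x ≪ 0.0001: x ≈ √(1.10 × 10^-8 × 0.0001) = 1.05 × 10^-6 M
Check: 1% ionized — well under 5%, approximation valid.
pOH = 5.98, so pH = 14.00 − pOH = 8.02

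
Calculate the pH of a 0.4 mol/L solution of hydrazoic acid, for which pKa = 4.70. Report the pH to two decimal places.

HN3 ⇌ N3- + H+
Ka = 10^(−4.70) = 2.00 × 10^-5
Ka = [H+]²/(0.4 − [H+]) = 2.00 × 10^-5
Assume [H+] ≪ 0.4: [H+] ≈ √(2.00 × 10^-5 × 0.4) = 2.83 × 10^-3 M
pH = −log(2.83 × 10^-3) = 2.55

pH = 2.55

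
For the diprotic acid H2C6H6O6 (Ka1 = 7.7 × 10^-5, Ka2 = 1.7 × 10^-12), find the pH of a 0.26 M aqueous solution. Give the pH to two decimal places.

pH = 2.35

Ka1 ≫ Ka2, so treat the first dissociation as the only significant source of H+.
Ka1 = x²/(0.26 − x) = 7.7 × 10^-5
x ≈ √(7.7 × 10^-5 × 0.26) = 4.47 × 10^-3 M
pH = −log(4.47 × 10^-3) = 2.35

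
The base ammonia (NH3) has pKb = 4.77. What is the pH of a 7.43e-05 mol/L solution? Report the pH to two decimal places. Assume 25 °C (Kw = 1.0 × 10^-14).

NH3 + H2O ⇌ NH4+ + OH-
Kb = 10^(−4.77) = 1.70 × 10^-5
Kb = [OH-]²/(7.43e-05 − [OH-]) = 1.70 × 10^-5
The 5% rule fails; solving [OH-]² + Kb·[OH-] − Kb·C₀ = 0 exactly:
[OH-] = (−Kb + √(Kb² + 4·Kb·C₀))/2 = 2.80 × 10^-5 M
pOH = −log(2.80 × 10^-5) = 4.55; pH = 14.00 − 4.55 = 9.45

pH = 9.45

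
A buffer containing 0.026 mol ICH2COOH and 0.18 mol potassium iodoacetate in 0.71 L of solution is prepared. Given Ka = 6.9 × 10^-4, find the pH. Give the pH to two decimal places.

pKa = −log(6.9 × 10^-4) = 3.161
Henderson–Hasselbalch: pH = pKa + log([ICH2COO-]/[ICH2COOH]) = 3.161 + log(0.18/0.026)
pH = 3.161 + (+0.840) = 4.00

pH = 4.00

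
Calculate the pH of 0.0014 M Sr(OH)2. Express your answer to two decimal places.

pH = 11.45

Sr(OH)2 is a strong base (each formula unit releases 2 OH-); [OH-] = 0.0028 M.
pOH = -log(0.0028) = 2.55
pH = 14.00 - 2.55 = 11.45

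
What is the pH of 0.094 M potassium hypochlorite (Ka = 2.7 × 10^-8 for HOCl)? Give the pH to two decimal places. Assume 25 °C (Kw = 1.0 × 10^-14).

OCl- is the conjugate base of the weak acid HOCl.
Kb = Kw/Ka = 1.0×10^-14 / 2.7 × 10^-8 = 3.70 × 10^-7
Kb = [OH-]²/(0.094 − [OH-]) = 3.70 × 10^-7
Assume [OH-] ≪ 0.094: [OH-] ≈ √(3.70 × 10^-7 × 0.094) = 1.86 × 10^-4 M
Check: 0.2% ionized — well under 5%, approximation valid.
pOH = −log(1.86 × 10^-4) = 3.73; pH = 14.00 − 3.73 = 10.27

pH = 10.27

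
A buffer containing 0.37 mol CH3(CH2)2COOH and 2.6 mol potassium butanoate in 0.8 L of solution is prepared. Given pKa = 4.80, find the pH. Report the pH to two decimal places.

Henderson–Hasselbalch: pH = pKa + log([CH3(CH2)2COO-]/[CH3(CH2)2COOH]) = 4.80 + log(2.6/0.37)
pH = 4.80 + (+0.847) = 5.65

pH = 5.65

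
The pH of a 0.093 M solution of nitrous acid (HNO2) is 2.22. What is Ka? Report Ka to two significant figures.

Ka = 4.2 × 10^-4

[H+] = 10^(-2.22) = 6.03 × 10^-3 M
At equilibrium [HA] = 0.093 − 6.03 × 10^-3 = 8.70 × 10^-2 M
Ka = [H+][A-]/[HA] = (6.03 × 10^-3)² / 8.70 × 10^-2 = 4.2 × 10^-4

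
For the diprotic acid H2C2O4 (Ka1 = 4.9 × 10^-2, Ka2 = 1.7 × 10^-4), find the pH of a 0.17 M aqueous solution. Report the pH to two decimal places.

pH = 1.15

Ka1 ≫ Ka2, so treat the first dissociation as the only significant source of H+.
Ka1 = x²/(0.17 − x) = 4.9 × 10^-2
Solving the quadratic: x = (−Ka1 + √(Ka1² + 4·Ka1·C₀))/2 = 7.00 × 10^-2 M
pH = −log(7.00 × 10^-2) = 1.15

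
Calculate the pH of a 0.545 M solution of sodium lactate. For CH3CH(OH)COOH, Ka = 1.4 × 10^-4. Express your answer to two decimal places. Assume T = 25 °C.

CH3CH(OH)COO- is the conjugate base of the weak acid CH3CH(OH)COOH.
Kb = Kw/Ka = 1.0×10^-14 / 1.4 × 10^-4 = 7.14 × 10^-11
From the ICE table, Kb = x²/(0.545 − x) = 7.14 × 10^-11.
Neglecting x in the denominator: x = √(7.14 × 10^-11 × 0.545) = 6.24 × 10^-6 M
pOH = −log(6.24 × 10^-6) = 5.20; pH = 14.00 − 5.20 = 8.80

pH = 8.80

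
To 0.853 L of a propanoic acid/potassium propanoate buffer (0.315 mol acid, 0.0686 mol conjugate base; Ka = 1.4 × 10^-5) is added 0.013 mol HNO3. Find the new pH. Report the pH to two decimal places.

pH = 4.08

After neutralization: n(CH3CH2COOH) = 0.328 mol, n(CH3CH2COO-) = 0.0556 mol.
pKa = −log(1.4 × 10^-5) = 4.854
Henderson–Hasselbalch with mole ratio 0.0556/0.328: pH = 4.854 + (-0.771)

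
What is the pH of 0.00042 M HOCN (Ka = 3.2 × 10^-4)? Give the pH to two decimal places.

pH = 3.62

HOCN ⇌ OCN- + H+
Let x = [H+] at equilibrium. Ka = x²/(0.00042 − x).
x is not negligible relative to C₀; solve x² + 0.00032·x − 1.34e-07 = 0.
x = [−0.00032 + √(0.00032² + 5.38e-07)]/2 = 2.40 × 10^-4 M
pH = −log(2.40 × 10^-4) = 3.62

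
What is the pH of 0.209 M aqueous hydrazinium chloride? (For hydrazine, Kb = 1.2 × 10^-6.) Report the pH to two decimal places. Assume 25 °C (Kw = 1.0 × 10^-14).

N2H5+ is the conjugate acid of the weak base N2H4.
Ka = Kw/Kb = 1.0×10^-14 / 1.2 × 10^-6 = 8.33 × 10^-9
Ka = [H+]²/(0.209 − [H+]) = 8.33 × 10^-9
Neglecting [H+] in the denominator: [H+] = √(8.33 × 10^-9 × 0.209) = 4.17 × 10^-5 M
Check: 0.02% ionized — well under 5%, approximation valid.
pH = −log[H+] = −log(4.17 × 10^-5) = 4.38

pH = 4.38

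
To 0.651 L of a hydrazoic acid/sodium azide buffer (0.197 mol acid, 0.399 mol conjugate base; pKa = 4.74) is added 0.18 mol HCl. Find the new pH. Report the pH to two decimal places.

Added H+ converts N3- to HN3: HN3 → 0.377 mol, N3- → 0.219 mol.
pH = pKa + log(n_N3-/n_HN3) = 4.74 + log(0.219/0.377) = 4.74 + (-0.236)

pH = 4.50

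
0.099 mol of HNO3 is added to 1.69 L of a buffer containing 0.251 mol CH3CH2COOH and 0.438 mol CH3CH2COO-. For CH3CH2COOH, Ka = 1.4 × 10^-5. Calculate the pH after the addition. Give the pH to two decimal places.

pH = 4.84

After neutralization: n(CH3CH2COOH) = 0.35 mol, n(CH3CH2COO-) = 0.339 mol.
pKa = −log(1.4 × 10^-5) = 4.854
pH = pKa + log(n_CH3CH2COO-/n_CH3CH2COOH) = 4.854 + log(0.339/0.35) = 4.854 + (-0.014)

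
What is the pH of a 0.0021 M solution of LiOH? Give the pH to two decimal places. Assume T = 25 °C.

pH = 11.32

LiOH is a strong base; [OH-] = 0.0021 M.
pOH = -log(0.0021) = 2.68
pH = 14.00 - 2.68 = 11.32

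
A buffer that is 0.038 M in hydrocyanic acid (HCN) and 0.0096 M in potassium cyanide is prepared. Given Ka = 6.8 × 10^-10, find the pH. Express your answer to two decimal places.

pH = 8.57

pKa = −log(6.8 × 10^-10) = 9.167
Henderson–Hasselbalch: pH = pKa + log([CN-]/[HCN]) = 9.167 + log(0.0096/0.038)
pH = 9.167 + (-0.598) = 8.57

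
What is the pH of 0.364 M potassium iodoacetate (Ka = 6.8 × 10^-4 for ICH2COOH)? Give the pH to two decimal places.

ICH2COO- is the conjugate base of the weak acid ICH2COOH.
Kb = Kw/Ka = 1.0×10^-14 / 6.8 × 10^-4 = 1.47 × 10^-11
From the ICE table, Kb = x²/(0.364 − x) = 1.47 × 10^-11.
Assume x ≪ 0.364: x ≈ √(1.47 × 10^-11 × 0.364) = 2.31 × 10^-6 M
Check: 0.00064% ionized — well under 5%, approximation valid.
pOH = −log(2.31 × 10^-6) = 5.64; pH = 14.00 − 5.64 = 8.36

pH = 8.36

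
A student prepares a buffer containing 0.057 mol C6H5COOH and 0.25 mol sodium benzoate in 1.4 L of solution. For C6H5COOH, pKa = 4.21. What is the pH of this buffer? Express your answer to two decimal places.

Henderson–Hasselbalch: pH = pKa + log([C6H5COO-]/[C6H5COOH]) = 4.21 + log(0.25/0.057)
pH = 4.21 + (+0.642) = 4.85

pH = 4.85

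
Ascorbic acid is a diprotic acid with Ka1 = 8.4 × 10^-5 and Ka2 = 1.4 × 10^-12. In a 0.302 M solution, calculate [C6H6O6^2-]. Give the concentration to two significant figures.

1.4 × 10^-12 M

First ionization gives [H+] ≈ [HC6H6O6-] = 5.04 × 10^-3 M.
Second step: Ka2 = [H+][C6H6O6^2-]/[HC6H6O6-] ≈ [C6H6O6^2-] (since [H+] ≈ [HC6H6O6-]).
So [C6H6O6^2-] ≈ Ka2.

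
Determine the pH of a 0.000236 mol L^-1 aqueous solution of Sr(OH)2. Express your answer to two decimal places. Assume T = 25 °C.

pH = 10.67

Sr(OH)2 is a strong base (each formula unit releases 2 OH-); [OH-] = 0.000472 M.
pOH = -log(0.000472) = 3.33
pH = 14.00 - 3.33 = 10.67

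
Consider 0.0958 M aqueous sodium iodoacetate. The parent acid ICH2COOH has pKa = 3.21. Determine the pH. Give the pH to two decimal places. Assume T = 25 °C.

ICH2COO- is the conjugate base of the weak acid ICH2COOH.
Ka = 10^(−3.21) = 6.17 × 10^-4
Kb = Kw/Ka = 1.0×10^-14 / 6.17 × 10^-4 = 1.62 × 10^-11
Let x = [OH-] at equilibrium. Kb = x²/(0.0958 − x).
Neglecting x in the denominator: x = √(1.62 × 10^-11 × 0.0958) = 1.25 × 10^-6 M
(x/C₀ = 0.0013% < 5%, so the approximation holds.)
pOH = −log(1.25 × 10^-6) = 5.90; pH = 14.00 − 5.90 = 8.10

pH = 8.10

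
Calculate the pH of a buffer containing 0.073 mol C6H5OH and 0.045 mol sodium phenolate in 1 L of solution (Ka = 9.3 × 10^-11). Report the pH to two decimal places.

pH = 9.82

pKa = −log(9.3 × 10^-11) = 10.032
Using pH = pKa + log([base]/[acid]) with [base]/[acid] = 0.045/0.073:
pH = 10.032 + (-0.210) = 9.82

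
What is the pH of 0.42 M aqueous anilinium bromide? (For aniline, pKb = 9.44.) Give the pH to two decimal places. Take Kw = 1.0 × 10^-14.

C6H5NH3+ is the conjugate acid of the weak base C6H5NH2.
Kb = 10^(−9.44) = 3.63 × 10^-10
Ka = Kw/Kb = 1.0×10^-14 / 3.63 × 10^-10 = 2.75 × 10^-5
Let x = [H+] at equilibrium. Ka = x²/(0.42 − x).
Since Ka ≪ C₀, x ≈ √(Ka·C₀) = 3.40 × 10^-3 M.
Check: 0.81% ionized — well under 5%, approximation valid.
pH = −log[H+] = −log(3.40 × 10^-3) = 2.47

pH = 2.47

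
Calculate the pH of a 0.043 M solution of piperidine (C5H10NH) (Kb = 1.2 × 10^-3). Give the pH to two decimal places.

C5H10NH + H2O ⇌ C5H10NH2+ + OH-
Let x = [OH-] at equilibrium. Kb = x²/(0.043 − x).
The 5% rule fails; solving x² + Kb·x − Kb·C₀ = 0 exactly:
x = [−0.0012 + √(0.0012² + 0.000206)]/2 = 6.61 × 10^-3 M
pOH = −log(6.61 × 10^-3) = 2.18; pH = 14.00 − 2.18 = 11.82

pH = 11.82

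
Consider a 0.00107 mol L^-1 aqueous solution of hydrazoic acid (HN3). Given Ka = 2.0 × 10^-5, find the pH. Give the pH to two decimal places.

HN3 ⇌ N3- + H+
From the ICE table, Ka = [H+]²/(0.00107 − [H+]) = 2.0 × 10^-5.
The 5% rule fails; solving [H+]² + Ka·[H+] − Ka·C₀ = 0 exactly:
[H+] = (−Ka + √(Ka² + 4·Ka·C₀))/2 = 1.37 × 10^-4 M
pH = −log[H+] = −log(1.37 × 10^-4) = 3.86

pH = 3.86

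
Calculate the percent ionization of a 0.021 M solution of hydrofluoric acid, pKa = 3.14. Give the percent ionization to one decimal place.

16.9%

HF ⇌ F- + H+; let x = [H+] at equilibrium.
Ka = 10^(−3.14) = 7.24 × 10^-4
Ka = x²/(C₀ − x); solving the quadratic gives x = 3.55 × 10^-3 M.
Fraction ionized = 3.55 × 10^-3 / 0.021 = 0.1690 → 16.9%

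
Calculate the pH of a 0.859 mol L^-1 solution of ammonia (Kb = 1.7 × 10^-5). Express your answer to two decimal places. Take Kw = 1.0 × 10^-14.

NH3 + H2O ⇌ NH4+ + OH-
Kb = [OH-]²/(0.859 − [OH-]) = 1.7 × 10^-5
Since Kb ≪ C₀, [OH-] ≈ √(Kb·C₀) = 3.82 × 10^-3 M.
pOH = −log(3.82 × 10^-3) = 2.42; pH = 14.00 − 2.42 = 11.58

pH = 11.58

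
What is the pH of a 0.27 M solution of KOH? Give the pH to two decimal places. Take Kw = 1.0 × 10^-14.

pH = 13.43

KOH is a strong base; [OH-] = 0.27 M.
pOH = -log(0.27) = 0.57
pH = 14.00 - 0.57 = 13.43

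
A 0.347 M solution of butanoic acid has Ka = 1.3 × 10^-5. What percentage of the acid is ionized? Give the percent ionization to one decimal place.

0.6%

CH3(CH2)2COOH ⇌ CH3(CH2)2COO- + H+; let x = [H+] at equilibrium.
x ≈ √(Ka·C₀) = √(1.3 × 10^-5 × 0.347) = 2.12 × 10^-3 M
% ionization = x/C₀ × 100% = 2.12 × 10^-3/0.347 × 100% = 0.6%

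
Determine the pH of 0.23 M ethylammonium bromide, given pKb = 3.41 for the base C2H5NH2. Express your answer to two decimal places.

C2H5NH3+ is the conjugate acid of the weak base C2H5NH2.
Kb = 10^(−3.41) = 3.89 × 10^-4
Ka = Kw/Kb = 1.0×10^-14 / 3.89 × 10^-4 = 2.57 × 10^-11
From the ICE table, Ka = [H+]²/(0.23 − [H+]) = 2.57 × 10^-11.
Since Ka ≪ C₀, [H+] ≈ √(Ka·C₀) = 2.43 × 10^-6 M.
pH = −log(2.43 × 10^-6) = 5.61

pH = 5.61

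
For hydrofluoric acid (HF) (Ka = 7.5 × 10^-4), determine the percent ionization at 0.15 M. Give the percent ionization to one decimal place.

HF ⇌ F- + H+; let x = [H+] at equilibrium.
Ka = x²/(C₀ − x); solving the quadratic gives x = 1.02 × 10^-2 M.
Fraction ionized = 1.02 × 10^-2 / 0.15 = 0.0680 → 6.8%

6.8%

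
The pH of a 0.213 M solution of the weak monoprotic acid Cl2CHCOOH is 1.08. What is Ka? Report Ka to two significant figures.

[H+] = 10^(-1.08) = 8.32 × 10^-2 M
At equilibrium [HA] = 0.213 − 8.32 × 10^-2 = 1.30 × 10^-1 M
Ka = [H+][A-]/[HA] = (8.32 × 10^-2)² / 1.30 × 10^-1 = 5.3 × 10^-2

Ka = 5.3 × 10^-2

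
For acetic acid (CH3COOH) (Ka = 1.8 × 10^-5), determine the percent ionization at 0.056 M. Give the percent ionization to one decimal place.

CH3COOH ⇌ CH3COO- + H+; let x = [H+] at equilibrium.
x ≈ √(Ka·C₀) = √(1.8 × 10^-5 × 0.056) = 1.00 × 10^-3 M
Fraction ionized = 1.00 × 10^-3 / 0.056 = 0.0179 → 1.8%

1.8%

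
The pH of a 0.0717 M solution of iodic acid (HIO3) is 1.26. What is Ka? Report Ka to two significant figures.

Ka = 1.8 × 10^-1

[H+] = 10^(-1.26) = 5.50 × 10^-2 M
At equilibrium [HA] = 0.0717 − 5.50 × 10^-2 = 1.67 × 10^-2 M
Ka = [H+][A-]/[HA] = (5.50 × 10^-2)² / 1.67 × 10^-2 = 1.8 × 10^-1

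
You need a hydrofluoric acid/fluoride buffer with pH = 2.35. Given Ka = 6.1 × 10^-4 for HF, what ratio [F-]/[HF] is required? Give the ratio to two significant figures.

pKa = -log(6.1 × 10^-4) = 3.215
pH = pKa + log(r) ⇒ log(r) = 2.35 − 3.215 = -0.865
r = [F-]/[HF] = 10^(-0.865) = 0.136

ratio = 0.14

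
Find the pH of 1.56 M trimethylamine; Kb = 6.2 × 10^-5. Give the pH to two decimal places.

(CH3)3N + H2O ⇌ (CH3)3NH+ + OH-
Kb = [OH-]²/(1.56 − [OH-]) = 6.2 × 10^-5
Since Kb ≪ C₀, [OH-] ≈ √(Kb·C₀) = 9.83 × 10^-3 M.
Check: 0.63% ionized — well under 5%, approximation valid.
pOH = 2.01, so pH = 14.00 − pOH = 11.99

pH = 11.99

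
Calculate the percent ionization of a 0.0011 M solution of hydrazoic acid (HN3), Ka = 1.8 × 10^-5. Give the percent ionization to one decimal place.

HN3 ⇌ N3- + H+; let x = [H+] at equilibrium.
Ka = x²/(C₀ − x); solving the quadratic gives x = 1.32 × 10^-4 M.
Fraction ionized = 1.32 × 10^-4 / 0.0011 = 0.1200 → 12.0%

12.0%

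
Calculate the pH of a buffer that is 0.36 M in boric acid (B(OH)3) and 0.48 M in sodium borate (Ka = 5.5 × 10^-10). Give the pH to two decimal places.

pKa = −log(5.5 × 10^-10) = 9.260
Using pH = pKa + log([base]/[acid]) with [base]/[acid] = 0.48/0.36:
pH = 9.260 + (+0.125) = 9.38

pH = 9.38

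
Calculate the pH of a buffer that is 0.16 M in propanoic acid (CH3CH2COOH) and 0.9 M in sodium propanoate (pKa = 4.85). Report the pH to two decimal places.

pH = pKa + log([A⁻]/[HA]) = 4.85 + log(0.9/0.16)
pH = 4.85 + (+0.750) = 5.60

pH = 5.60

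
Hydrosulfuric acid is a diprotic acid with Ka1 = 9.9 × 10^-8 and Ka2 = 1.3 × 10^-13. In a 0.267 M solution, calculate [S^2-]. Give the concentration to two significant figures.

1.3 × 10^-13 M

First ionization gives [H+] ≈ [HS-] = 1.63 × 10^-4 M.
Second step: Ka2 = [H+][S^2-]/[HS-] ≈ [S^2-] (since [H+] ≈ [HS-]).
So [S^2-] ≈ Ka2.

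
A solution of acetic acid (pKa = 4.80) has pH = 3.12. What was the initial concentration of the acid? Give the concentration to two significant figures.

C₀ = 3.7 × 10^-2 M

[H+] = 10^(-3.12) = 7.59 × 10^-4 M = x
Ka = 10^(−4.80) = 1.58 × 10^-5
Ka = x²/(C₀ − x) ⇒ C₀ = x + x²/Ka
C₀ = 7.59 × 10^-4 + (7.59 × 10^-4)²/(1.58 × 10^-5) = 3.72 × 10^-2 M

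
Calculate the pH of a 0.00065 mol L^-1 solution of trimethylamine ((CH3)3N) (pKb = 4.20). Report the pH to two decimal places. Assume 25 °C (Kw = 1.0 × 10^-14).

(CH3)3N + H2O ⇌ (CH3)3NH+ + OH-
Kb = 10^(−4.20) = 6.31 × 10^-5
From the ICE table, Kb = x²/(0.00065 − x) = 6.31 × 10^-5.
x is not negligible relative to C₀; solve x² + 6.31e-05·x − 4.1e-08 = 0.
x = (−Kb + √(Kb² + 4·Kb·C₀))/2 = 1.73 × 10^-4 M
pOH = 3.76, so pH = 14.00 − pOH = 10.24

pH = 10.24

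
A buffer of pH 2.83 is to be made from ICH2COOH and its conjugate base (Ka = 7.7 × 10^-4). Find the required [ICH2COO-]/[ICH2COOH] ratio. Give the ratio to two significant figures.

pKa = -log(7.7 × 10^-4) = 3.114
pH = pKa + log(r) ⇒ log(r) = 2.83 − 3.114 = -0.284
r = [ICH2COO-]/[ICH2COOH] = 10^(-0.284) = 0.52

ratio = 0.52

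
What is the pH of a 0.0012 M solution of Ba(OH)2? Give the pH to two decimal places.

Ba(OH)2 is a strong base (each formula unit releases 2 OH-); [OH-] = 0.0024 M.
pOH = -log(0.0024) = 2.62
pH = 14.00 - 2.62 = 11.38

pH = 11.38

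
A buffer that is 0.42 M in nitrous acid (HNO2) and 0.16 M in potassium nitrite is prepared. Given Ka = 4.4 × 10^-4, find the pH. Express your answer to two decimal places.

pKa = −log(4.4 × 10^-4) = 3.357
Henderson–Hasselbalch: pH = pKa + log([NO2-]/[HNO2]) = 3.357 + log(0.16/0.42)
pH = 3.357 + (-0.419) = 2.94

pH = 2.94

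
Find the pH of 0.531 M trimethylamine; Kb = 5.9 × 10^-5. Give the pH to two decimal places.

pH = 11.75

(CH3)3N + H2O ⇌ (CH3)3NH+ + OH-
Kb = [OH-]²/(0.531 − [OH-]) = 5.9 × 10^-5
Since Kb ≪ C₀, [OH-] ≈ √(Kb·C₀) = 5.60 × 10^-3 M.
Check: 1.1% ionized — well under 5%, approximation valid.
pOH = −log(5.60 × 10^-3) = 2.25; pH = 14.00 − 2.25 = 11.75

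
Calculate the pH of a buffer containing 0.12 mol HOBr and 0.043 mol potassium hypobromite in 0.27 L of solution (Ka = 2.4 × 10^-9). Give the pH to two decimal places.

pKa = −log(2.4 × 10^-9) = 8.620
Using pH = pKa + log([base]/[acid]) with [base]/[acid] = 0.043/0.12:
pH = 8.620 + (-0.446) = 8.17

pH = 8.17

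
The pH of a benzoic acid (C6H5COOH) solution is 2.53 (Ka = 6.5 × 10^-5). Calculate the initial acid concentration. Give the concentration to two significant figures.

C₀ = 1.4 × 10^-1 M

[H+] = 10^(-2.53) = 2.95 × 10^-3 M = x
Ka = x²/(C₀ − x) ⇒ C₀ = x + x²/Ka
C₀ = 2.95 × 10^-3 + (2.95 × 10^-3)²/(6.5 × 10^-5) = 1.37 × 10^-1 M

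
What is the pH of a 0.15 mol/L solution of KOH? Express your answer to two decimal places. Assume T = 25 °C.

pH = 13.18

KOH is a strong base; [OH-] = 0.15 M.
pOH = -log(0.15) = 0.82
pH = 14.00 - 0.82 = 13.18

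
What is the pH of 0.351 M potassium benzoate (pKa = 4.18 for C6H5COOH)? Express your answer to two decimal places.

C6H5COO- is the conjugate base of the weak acid C6H5COOH.
Ka = 10^(−4.18) = 6.61 × 10^-5
Kb = Kw/Ka = 1.0×10^-14 / 6.61 × 10^-5 = 1.51 × 10^-10
From the ICE table, Kb = [OH-]²/(0.351 − [OH-]) = 1.51 × 10^-10.
Since Kb ≪ C₀, [OH-] ≈ √(Kb·C₀) = 7.28 × 10^-6 M.
Check: 0.0021% ionized — well under 5%, approximation valid.
pOH = 5.14, so pH = 14.00 − pOH = 8.86

pH = 8.86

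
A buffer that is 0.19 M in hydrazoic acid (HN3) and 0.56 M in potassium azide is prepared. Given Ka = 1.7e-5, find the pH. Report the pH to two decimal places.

pH = 5.24

pKa = −log(1.7 × 10^-5) = 4.770
Using pH = pKa + log([base]/[acid]) with [base]/[acid] = 0.56/0.19:
pH = 4.770 + (+0.469) = 5.24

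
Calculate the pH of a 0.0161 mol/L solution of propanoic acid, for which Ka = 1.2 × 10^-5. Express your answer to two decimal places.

pH = 3.36

CH3CH2COOH ⇌ CH3CH2COO- + H+
Ka = [H+]²/(0.0161 − [H+]) = 1.2 × 10^-5
Since Ka ≪ C₀, [H+] ≈ √(Ka·C₀) = 4.40 × 10^-4 M.
Check: 2.7% ionized — well under 5%, approximation valid.
pH = −log[H+] = −log(4.40 × 10^-4) = 3.36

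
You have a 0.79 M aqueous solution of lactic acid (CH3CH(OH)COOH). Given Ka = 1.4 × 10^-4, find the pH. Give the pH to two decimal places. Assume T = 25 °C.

CH3CH(OH)COOH ⇌ CH3CH(OH)COO- + H+
Let x = [H+] at equilibrium. Ka = x²/(0.79 − x).
Assume x ≪ 0.79: x ≈ √(1.4 × 10^-4 × 0.79) = 1.05 × 10^-2 M
(x/C₀ = 1.3% < 5%, so the approximation holds.)
pH = −log(1.05 × 10^-2) = 1.98

pH = 1.98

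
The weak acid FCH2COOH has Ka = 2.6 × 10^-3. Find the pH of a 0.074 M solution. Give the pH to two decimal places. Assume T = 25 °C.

FCH2COOH ⇌ FCH2COO- + H+
Let x = [H+] at equilibrium. Ka = x²/(0.074 − x).
Here C₀/Ka ≈ 28.5, so the small-x approximation fails. Use the quadratic:
x = [−0.0026 + √(0.0026² + 0.00077)]/2 = 1.26 × 10^-2 M
pH = −log(1.26 × 10^-2) = 1.90

pH = 1.90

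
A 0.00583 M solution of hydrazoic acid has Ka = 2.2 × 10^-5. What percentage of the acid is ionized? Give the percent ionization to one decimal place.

6.0%

HN3 ⇌ N3- + H+; let x = [H+] at equilibrium.
Solve x² + 2.2e-05x − 1.28e-07 = 0 → x = 3.47 × 10^-4 M
% ionization = x/C₀ × 100% = 3.47 × 10^-4/0.00583 × 100% = 6.0%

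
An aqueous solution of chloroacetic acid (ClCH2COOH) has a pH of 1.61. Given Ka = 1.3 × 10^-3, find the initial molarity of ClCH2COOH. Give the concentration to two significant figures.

[H+] = 10^(-1.61) = 2.45 × 10^-2 M = x
Ka = x²/(C₀ − x) ⇒ C₀ = x + x²/Ka
C₀ = 2.45 × 10^-2 + (2.45 × 10^-2)²/(1.3 × 10^-3) = 4.86 × 10^-1 M

C₀ = 4.9 × 10^-1 M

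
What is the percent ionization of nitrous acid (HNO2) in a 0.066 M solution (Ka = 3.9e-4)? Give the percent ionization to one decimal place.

HNO2 ⇌ NO2- + H+; let x = [H+] at equilibrium.
Solve x² + 0.00039x − 2.57e-05 = 0 → x = 4.88 × 10^-3 M
Fraction ionized = 4.88 × 10^-3 / 0.066 = 0.0739 → 7.4%

7.4%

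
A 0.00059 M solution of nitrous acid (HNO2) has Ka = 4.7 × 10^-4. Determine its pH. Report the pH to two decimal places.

HNO2 ⇌ NO2- + H+
Ka = [H+]²/(0.00059 − [H+]) = 4.7 × 10^-4
Here C₀/Ka ≈ 1.26, so the small-[H+] approximation fails. Use the quadratic:
[H+] = (−Ka + √(Ka² + 4·Ka·C₀))/2 = 3.42 × 10^-4 M
pH = −log[H+] = −log(3.42 × 10^-4) = 3.47

pH = 3.47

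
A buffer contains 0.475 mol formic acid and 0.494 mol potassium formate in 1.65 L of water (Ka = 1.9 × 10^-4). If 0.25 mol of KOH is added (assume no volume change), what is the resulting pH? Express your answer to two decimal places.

OH- converts HCOOH to HCOO-: HCOOH → 0.225 mol, HCOO- → 0.744 mol.
pKa = −log(1.9 × 10^-4) = 3.721
pH = pKa + log(n_HCOO-/n_HCOOH) = 3.721 + log(0.744/0.225) = 3.721 + (+0.519)

pH = 4.24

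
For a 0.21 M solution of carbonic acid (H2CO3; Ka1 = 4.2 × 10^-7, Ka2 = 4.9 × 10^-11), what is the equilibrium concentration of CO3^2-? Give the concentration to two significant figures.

First ionization gives [H+] ≈ [HCO3-] = 2.97 × 10^-4 M.
Second step: Ka2 = [H+][CO3^2-]/[HCO3-] ≈ [CO3^2-] (since [H+] ≈ [HCO3-]).
So [CO3^2-] ≈ Ka2.

4.9 × 10^-11 M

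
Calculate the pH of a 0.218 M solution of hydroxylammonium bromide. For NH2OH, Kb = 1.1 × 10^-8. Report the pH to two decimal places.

pH = 3.35

NH3OH+ is the conjugate acid of the weak base NH2OH.
Ka = Kw/Kb = 1.0×10^-14 / 1.1 × 10^-8 = 9.09 × 10^-7
Let x = [H+] at equilibrium. Ka = x²/(0.218 − x).
Assume x ≪ 0.218: x ≈ √(9.09 × 10^-7 × 0.218) = 4.45 × 10^-4 M
Check: 0.2% ionized — well under 5%, approximation valid.
pH = −log[H+] = −log(4.45 × 10^-4) = 3.35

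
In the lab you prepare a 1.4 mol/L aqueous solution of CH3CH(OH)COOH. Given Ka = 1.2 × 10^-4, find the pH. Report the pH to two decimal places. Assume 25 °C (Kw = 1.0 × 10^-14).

pH = 1.89

CH3CH(OH)COOH ⇌ CH3CH(OH)COO- + H+
Let x = [H+] at equilibrium. Ka = x²/(1.4 − x).
Assume x ≪ 1.4: x ≈ √(1.2 × 10^-4 × 1.4) = 1.30 × 10^-2 M
Check: 0.93% ionized — well under 5%, approximation valid.
pH = −log(1.30 × 10^-2) = 1.89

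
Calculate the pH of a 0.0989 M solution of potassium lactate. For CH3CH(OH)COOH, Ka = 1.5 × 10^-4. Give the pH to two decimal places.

pH = 8.41

CH3CH(OH)COO- is the conjugate base of the weak acid CH3CH(OH)COOH.
Kb = Kw/Ka = 1.0×10^-14 / 1.5 × 10^-4 = 6.67 × 10^-11
From the ICE table, Kb = x²/(0.0989 − x) = 6.67 × 10^-11.
Assume x ≪ 0.0989: x ≈ √(6.67 × 10^-11 × 0.0989) = 2.57 × 10^-6 M
Check: 0.0026% ionized — well under 5%, approximation valid.
pOH = −log(2.57 × 10^-6) = 5.59; pH = 14.00 − 5.59 = 8.41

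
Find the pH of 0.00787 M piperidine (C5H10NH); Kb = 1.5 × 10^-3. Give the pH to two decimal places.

pH = 11.44

C5H10NH + H2O ⇌ C5H10NH2+ + OH-
Kb = [OH-]²/(0.00787 − [OH-]) = 1.5 × 10^-3
Here C₀/Kb ≈ 5.25, so the small-[OH-] approximation fails. Use the quadratic:
[OH-] = (−Kb + √(Kb² + 4·Kb·C₀))/2 = 2.77 × 10^-3 M
pOH = 2.56, so pH = 14.00 − pOH = 11.44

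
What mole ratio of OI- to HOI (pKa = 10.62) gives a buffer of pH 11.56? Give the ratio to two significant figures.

pH = pKa + log(r) ⇒ log(r) = 11.56 − 10.62 = +0.94
r = [OI-]/[HOI] = 10^(+0.94) = 8.71

ratio = 8.7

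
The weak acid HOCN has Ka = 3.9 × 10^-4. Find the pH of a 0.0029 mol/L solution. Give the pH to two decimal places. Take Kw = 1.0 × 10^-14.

pH = 3.05

HOCN ⇌ OCN- + H+
Ka = [H+]²/(0.0029 − [H+]) = 3.9 × 10^-4
The 5% rule fails; solving [H+]² + Ka·[H+] − Ka·C₀ = 0 exactly:
[H+] = (−Ka + √(Ka² + 4·Ka·C₀))/2 = 8.86 × 10^-4 M
pH = −log(8.86 × 10^-4) = 3.05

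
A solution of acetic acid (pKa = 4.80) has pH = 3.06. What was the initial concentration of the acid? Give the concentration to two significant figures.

C₀ = 4.9 × 10^-2 M

[H+] = 10^(-3.06) = 8.71 × 10^-4 M = x
Ka = 10^(−4.80) = 1.58 × 10^-5
Ka = x²/(C₀ − x) ⇒ C₀ = x + x²/Ka
C₀ = 8.71 × 10^-4 + (8.71 × 10^-4)²/(1.58 × 10^-5) = 4.89 × 10^-2 M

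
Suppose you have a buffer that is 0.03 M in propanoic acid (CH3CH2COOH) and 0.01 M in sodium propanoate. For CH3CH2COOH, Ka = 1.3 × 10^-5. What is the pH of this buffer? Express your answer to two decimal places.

pKa = −log(1.3 × 10^-5) = 4.886
Henderson–Hasselbalch: pH = pKa + log([CH3CH2COO-]/[CH3CH2COOH]) = 4.886 + log(0.01/0.03)
pH = 4.886 + (-0.477) = 4.41

pH = 4.41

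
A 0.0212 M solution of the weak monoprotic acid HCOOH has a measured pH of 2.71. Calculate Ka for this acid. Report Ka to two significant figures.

Ka = 2.0 × 10^-4

[H+] = 10^(-2.71) = 1.95 × 10^-3 M
At equilibrium [HA] = 0.0212 − 1.95 × 10^-3 = 1.92 × 10^-2 M
Ka = [H+][A-]/[HA] = (1.95 × 10^-3)² / 1.92 × 10^-2 = 2.0 × 10^-4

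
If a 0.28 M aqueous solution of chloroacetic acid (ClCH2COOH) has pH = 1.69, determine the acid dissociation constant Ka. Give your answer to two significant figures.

[H+] = 10^(-1.69) = 2.04 × 10^-2 M
At equilibrium [HA] = 0.28 − 2.04 × 10^-2 = 2.60 × 10^-1 M
Ka = [H+][A-]/[HA] = (2.04 × 10^-2)² / 2.60 × 10^-1 = 1.6 × 10^-3

Ka = 1.6 × 10^-3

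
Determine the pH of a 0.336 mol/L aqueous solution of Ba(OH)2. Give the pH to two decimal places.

Ba(OH)2 is a strong base (each formula unit releases 2 OH-); [OH-] = 0.672 M.
pOH = -log(0.672) = 0.17
pH = 14.00 - 0.17 = 13.83

pH = 13.83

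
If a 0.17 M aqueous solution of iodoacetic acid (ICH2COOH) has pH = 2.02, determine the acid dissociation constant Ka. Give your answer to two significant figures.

[H+] = 10^(-2.02) = 9.55 × 10^-3 M
At equilibrium [HA] = 0.17 − 9.55 × 10^-3 = 1.60 × 10^-1 M
Ka = [H+][A-]/[HA] = (9.55 × 10^-3)² / 1.60 × 10^-1 = 5.7 × 10^-4

Ka = 5.7 × 10^-4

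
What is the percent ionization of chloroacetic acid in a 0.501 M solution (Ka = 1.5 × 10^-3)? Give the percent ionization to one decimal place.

ClCH2COOH ⇌ ClCH2COO- + H+; let x = [H+] at equilibrium.
Ka = x²/(C₀ − x); solving the quadratic gives x = 2.67 × 10^-2 M.
% ionization = x/C₀ × 100% = 2.67 × 10^-2/0.501 × 100% = 5.3%

5.3%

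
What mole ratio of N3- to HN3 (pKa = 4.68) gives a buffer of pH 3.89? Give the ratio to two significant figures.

pH = pKa + log(r) ⇒ log(r) = 3.89 − 4.68 = -0.79
r = [N3-]/[HN3] = 10^(-0.79) = 0.162

ratio = 0.16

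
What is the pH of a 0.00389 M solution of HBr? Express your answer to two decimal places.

pH = 2.41

HBr is a strong acid and dissociates completely, so [H+] = 0.00389 M.
pH = -log(0.00389) = 2.41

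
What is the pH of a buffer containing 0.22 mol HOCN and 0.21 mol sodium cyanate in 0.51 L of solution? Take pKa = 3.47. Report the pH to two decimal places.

pH = 3.45

Using pH = pKa + log([base]/[acid]) with [base]/[acid] = 0.21/0.22:
pH = 3.47 + (-0.020) = 3.45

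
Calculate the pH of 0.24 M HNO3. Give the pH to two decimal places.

HNO3 is a strong acid and dissociates completely, so [H+] = 0.24 M.
pH = -log(0.24) = 0.62

pH = 0.62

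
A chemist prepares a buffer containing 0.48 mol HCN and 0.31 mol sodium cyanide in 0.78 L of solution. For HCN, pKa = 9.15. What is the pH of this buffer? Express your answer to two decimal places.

pH = 8.96

Henderson–Hasselbalch: pH = pKa + log([CN-]/[HCN]) = 9.15 + log(0.31/0.48)
pH = 9.15 + (-0.190) = 8.96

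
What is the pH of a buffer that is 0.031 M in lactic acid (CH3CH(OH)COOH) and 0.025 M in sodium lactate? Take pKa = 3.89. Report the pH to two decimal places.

Using pH = pKa + log([base]/[acid]) with [base]/[acid] = 0.025/0.031:
pH = 3.89 + (-0.093) = 3.80

pH = 3.80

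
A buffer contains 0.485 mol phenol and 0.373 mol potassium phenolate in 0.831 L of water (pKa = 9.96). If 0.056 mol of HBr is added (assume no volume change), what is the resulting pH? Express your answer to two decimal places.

pH = 9.73

After neutralization: n(C6H5OH) = 0.541 mol, n(C6H5O-) = 0.317 mol.
pH = pKa + log(n_C6H5O-/n_C6H5OH) = 9.96 + log(0.317/0.541) = 9.96 + (-0.232)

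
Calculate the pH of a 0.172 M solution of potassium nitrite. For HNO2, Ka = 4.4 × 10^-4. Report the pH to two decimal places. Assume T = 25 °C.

NO2- is the conjugate base of the weak acid HNO2.
Kb = Kw/Ka = 1.0×10^-14 / 4.4 × 10^-4 = 2.27 × 10^-11
From the ICE table, Kb = x²/(0.172 − x) = 2.27 × 10^-11.
Assume x ≪ 0.172: x ≈ √(2.27 × 10^-11 × 0.172) = 1.98 × 10^-6 M
(x/C₀ = 0.0011% < 5%, so the approximation holds.)
pOH = −log(1.98 × 10^-6) = 5.70; pH = 14.00 − 5.70 = 8.30

pH = 8.30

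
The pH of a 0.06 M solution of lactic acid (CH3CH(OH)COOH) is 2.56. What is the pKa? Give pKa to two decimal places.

pKa = 3.88

[H+] = 10^(-2.56) = 2.75 × 10^-3 M
At equilibrium [HA] = 0.06 − 2.75 × 10^-3 = 5.72 × 10^-2 M
Ka = [H+][A-]/[HA] = (2.75 × 10^-3)² / 5.72 × 10^-2 = 1.32 × 10^-4
pKa = -log(1.32 × 10^-4) = 3.88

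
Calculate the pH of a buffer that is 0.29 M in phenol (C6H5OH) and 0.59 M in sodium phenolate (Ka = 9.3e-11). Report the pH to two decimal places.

pH = 10.34

pKa = −log(9.3 × 10^-11) = 10.032
pH = pKa + log([A⁻]/[HA]) = 10.032 + log(0.59/0.29)
pH = 10.032 + (+0.308) = 10.34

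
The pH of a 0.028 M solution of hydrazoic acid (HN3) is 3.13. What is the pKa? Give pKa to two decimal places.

pKa = 4.70

[H+] = 10^(-3.13) = 7.41 × 10^-4 M
At equilibrium [HA] = 0.028 − 7.41 × 10^-4 = 2.73 × 10^-2 M
Ka = [H+][A-]/[HA] = (7.41 × 10^-4)² / 2.73 × 10^-2 = 2.01 × 10^-5
pKa = -log(2.01 × 10^-5) = 4.70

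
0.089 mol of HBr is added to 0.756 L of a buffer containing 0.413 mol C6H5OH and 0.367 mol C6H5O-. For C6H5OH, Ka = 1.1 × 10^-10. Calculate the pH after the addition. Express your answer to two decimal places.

pH = 9.70

After neutralization: n(C6H5OH) = 0.502 mol, n(C6H5O-) = 0.278 mol.
pKa = −log(1.1 × 10^-10) = 9.959
pH = pKa + log(n_C6H5O-/n_C6H5OH) = 9.959 + log(0.278/0.502) = 9.959 + (-0.257)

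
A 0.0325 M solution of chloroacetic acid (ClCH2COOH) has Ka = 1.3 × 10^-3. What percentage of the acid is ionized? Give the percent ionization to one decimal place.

18.1%

ClCH2COOH ⇌ ClCH2COO- + H+; let x = [H+] at equilibrium.
Ka = x²/(C₀ − x); solving the quadratic gives x = 5.88 × 10^-3 M.
% ionization = x/C₀ × 100% = 5.88 × 10^-3/0.0325 × 100% = 18.1%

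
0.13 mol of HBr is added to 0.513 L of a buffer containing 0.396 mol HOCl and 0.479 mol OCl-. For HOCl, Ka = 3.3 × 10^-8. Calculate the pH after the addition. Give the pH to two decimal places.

pH = 7.30

After neutralization: n(HOCl) = 0.526 mol, n(OCl-) = 0.349 mol.
pKa = −log(3.3 × 10^-8) = 7.481
Henderson–Hasselbalch with mole ratio 0.349/0.526: pH = 7.481 + (-0.178)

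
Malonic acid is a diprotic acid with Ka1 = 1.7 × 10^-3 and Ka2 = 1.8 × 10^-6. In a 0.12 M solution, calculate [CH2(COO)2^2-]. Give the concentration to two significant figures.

1.8 × 10^-6 M

First ionization gives [H+] ≈ [CH2(COOH)COO-] = 1.35 × 10^-2 M.
Second step: Ka2 = [H+][CH2(COO)2^2-]/[CH2(COOH)COO-] ≈ [CH2(COO)2^2-] (since [H+] ≈ [CH2(COOH)COO-]).
So [CH2(COO)2^2-] ≈ Ka2.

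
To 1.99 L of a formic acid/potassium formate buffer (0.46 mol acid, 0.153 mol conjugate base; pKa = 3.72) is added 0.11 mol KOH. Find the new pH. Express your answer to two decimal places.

After neutralization: n(HCOOH) = 0.35 mol, n(HCOO-) = 0.263 mol.
pH = pKa + log(n_HCOO-/n_HCOOH) = 3.72 + log(0.263/0.35) = 3.72 + (-0.124)

pH = 3.60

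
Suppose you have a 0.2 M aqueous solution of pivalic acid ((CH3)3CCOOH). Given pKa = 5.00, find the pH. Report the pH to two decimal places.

pH = 2.85

(CH3)3CCOOH ⇌ (CH3)3CCOO- + H+
Ka = 10^(−5.00) = 1.00 × 10^-5
Ka = x²/(0.2 − x) = 1.00 × 10^-5
Since Ka ≪ C₀, x ≈ √(Ka·C₀) = 1.41 × 10^-3 M.
Check: 0.71% ionized — well under 5%, approximation valid.
pH = −log[H+] = −log(1.41 × 10^-3) = 2.85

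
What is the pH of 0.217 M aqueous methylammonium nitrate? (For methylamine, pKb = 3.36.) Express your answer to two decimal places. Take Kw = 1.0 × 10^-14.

CH3NH3+ is the conjugate acid of the weak base CH3NH2.
Kb = 10^(−3.36) = 4.37 × 10^-4
Ka = Kw/Kb = 1.0×10^-14 / 4.37 × 10^-4 = 2.29 × 10^-11
From the ICE table, Ka = x²/(0.217 − x) = 2.29 × 10^-11.
Assume x ≪ 0.217: x ≈ √(2.29 × 10^-11 × 0.217) = 2.23 × 10^-6 M
pH = −log[H+] = −log(2.23 × 10^-6) = 5.65

pH = 5.65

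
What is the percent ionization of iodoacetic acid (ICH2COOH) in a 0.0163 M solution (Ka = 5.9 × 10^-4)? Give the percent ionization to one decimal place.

ICH2COOH ⇌ ICH2COO- + H+; let x = [H+] at equilibrium.
Ka = x²/(C₀ − x); solving the quadratic gives x = 2.82 × 10^-3 M.
% ionization = x/C₀ × 100% = 2.82 × 10^-3/0.0163 × 100% = 17.3%

17.3%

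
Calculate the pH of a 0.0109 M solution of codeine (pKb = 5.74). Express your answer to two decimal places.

C18H21NO3 + H2O ⇌ C18H22NO3+ + OH-
Kb = 10^(−5.74) = 1.82 × 10^-6
Kb = x²/(0.0109 − x) = 1.82 × 10^-6
Neglecting x in the denominator: x = √(1.82 × 10^-6 × 0.0109) = 1.41 × 10^-4 M
Check: 1.3% ionized — well under 5%, approximation valid.
pOH = 3.85, so pH = 14.00 − pOH = 10.15

pH = 10.15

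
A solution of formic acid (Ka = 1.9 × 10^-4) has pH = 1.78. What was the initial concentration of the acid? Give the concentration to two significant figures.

[H+] = 10^(-1.78) = 1.66 × 10^-2 M = x
Ka = x²/(C₀ − x) ⇒ C₀ = x + x²/Ka
C₀ = 1.66 × 10^-2 + (1.66 × 10^-2)²/(1.9 × 10^-4) = 1.47 M

C₀ = 1.5 M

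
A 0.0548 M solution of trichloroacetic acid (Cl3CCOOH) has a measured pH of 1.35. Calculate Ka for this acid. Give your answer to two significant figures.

Ka = 2.0 × 10^-1

[H+] = 10^(-1.35) = 4.47 × 10^-2 M
At equilibrium [HA] = 0.0548 − 4.47 × 10^-2 = 1.01 × 10^-2 M
Ka = [H+][A-]/[HA] = (4.47 × 10^-2)² / 1.01 × 10^-2 = 2.0 × 10^-1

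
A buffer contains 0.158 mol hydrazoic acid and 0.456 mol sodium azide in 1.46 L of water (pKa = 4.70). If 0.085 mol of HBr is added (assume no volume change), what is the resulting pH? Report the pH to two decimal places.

pH = 4.88

Added H+ converts N3- to HN3: HN3 → 0.243 mol, N3- → 0.371 mol.
Henderson–Hasselbalch with mole ratio 0.371/0.243: pH = 4.70 + (+0.184)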